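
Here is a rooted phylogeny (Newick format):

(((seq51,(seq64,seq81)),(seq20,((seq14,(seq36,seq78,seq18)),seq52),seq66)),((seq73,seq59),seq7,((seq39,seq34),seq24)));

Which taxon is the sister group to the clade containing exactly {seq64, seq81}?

seq51

The clade containing exactly {seq64, seq81} attaches to the tree at the node subtending (seq51,(seq64,seq81)).
The other lineage descending from that same node — the sister group — is the single tip seq51.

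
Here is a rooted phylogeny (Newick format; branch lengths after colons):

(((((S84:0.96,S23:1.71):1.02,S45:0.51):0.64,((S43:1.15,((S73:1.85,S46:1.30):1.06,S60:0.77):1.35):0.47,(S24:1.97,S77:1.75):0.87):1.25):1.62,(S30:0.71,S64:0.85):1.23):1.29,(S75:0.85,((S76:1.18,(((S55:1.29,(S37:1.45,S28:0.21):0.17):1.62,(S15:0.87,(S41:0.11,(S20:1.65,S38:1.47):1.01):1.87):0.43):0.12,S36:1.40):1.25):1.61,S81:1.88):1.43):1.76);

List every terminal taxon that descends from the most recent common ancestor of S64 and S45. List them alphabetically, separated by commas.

Tracing S64: it sits inside (S30,S64).
Tracing S45: it sits inside ((S84,S23),S45).
The smallest clade enclosing both is ((((S84,S23),S45),((S43,((S73,S46),S60)),(S24,S77))),(S30,S64)); the answer is its 11 terminal taxa in alphabetical order.

S23, S24, S30, S43, S45, S46, S60, S64, S73, S77, S84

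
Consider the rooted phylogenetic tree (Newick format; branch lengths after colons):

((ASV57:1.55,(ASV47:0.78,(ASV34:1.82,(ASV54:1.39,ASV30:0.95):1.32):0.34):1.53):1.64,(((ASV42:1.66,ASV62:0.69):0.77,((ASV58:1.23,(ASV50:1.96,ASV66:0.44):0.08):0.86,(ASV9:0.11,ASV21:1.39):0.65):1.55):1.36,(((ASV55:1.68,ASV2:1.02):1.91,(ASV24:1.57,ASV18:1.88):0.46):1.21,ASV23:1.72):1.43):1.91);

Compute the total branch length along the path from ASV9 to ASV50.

The path runs ASV9 → … → MRCA → … → ASV50; the MRCA is the node subtending ((ASV58,(ASV50,ASV66)),(ASV9,ASV21)).
Branch lengths along that path: 0.11 + 0.65 + 0.86 + 0.08 + 1.96 = 3.66.

3.66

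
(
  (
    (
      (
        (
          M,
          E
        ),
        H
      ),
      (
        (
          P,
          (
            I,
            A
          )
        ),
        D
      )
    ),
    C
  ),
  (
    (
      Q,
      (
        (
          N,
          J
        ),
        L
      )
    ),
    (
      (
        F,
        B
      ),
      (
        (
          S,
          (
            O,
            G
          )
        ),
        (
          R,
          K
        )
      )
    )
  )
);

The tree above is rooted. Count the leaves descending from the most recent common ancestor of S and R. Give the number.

5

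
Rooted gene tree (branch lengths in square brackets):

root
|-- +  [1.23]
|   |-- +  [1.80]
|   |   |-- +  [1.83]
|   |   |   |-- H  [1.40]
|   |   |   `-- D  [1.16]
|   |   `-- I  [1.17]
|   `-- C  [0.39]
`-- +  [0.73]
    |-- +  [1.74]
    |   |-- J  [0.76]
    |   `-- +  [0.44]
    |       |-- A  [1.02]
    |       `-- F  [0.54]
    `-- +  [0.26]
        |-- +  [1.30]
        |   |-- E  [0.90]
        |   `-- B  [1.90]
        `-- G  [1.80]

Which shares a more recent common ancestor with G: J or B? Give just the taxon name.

B

The MRCA of G and B subtends ((E,B),G) (3 taxa).
The MRCA of G and J subtends ((J,(A,F)),((E,B),G)) (6 taxa).
The first is nested inside the second, so G shares a more recent common ancestor with B.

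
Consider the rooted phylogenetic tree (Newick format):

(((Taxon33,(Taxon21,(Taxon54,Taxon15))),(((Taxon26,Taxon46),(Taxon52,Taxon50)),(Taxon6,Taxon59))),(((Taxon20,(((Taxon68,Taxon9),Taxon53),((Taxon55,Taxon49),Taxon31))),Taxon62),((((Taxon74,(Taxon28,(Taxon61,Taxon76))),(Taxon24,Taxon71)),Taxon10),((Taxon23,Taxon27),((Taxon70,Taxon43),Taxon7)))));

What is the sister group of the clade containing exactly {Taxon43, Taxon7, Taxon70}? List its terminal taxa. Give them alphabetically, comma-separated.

Taxon23, Taxon27

The clade containing exactly {Taxon43, Taxon7, Taxon70} attaches to the tree at the node subtending ((Taxon23,Taxon27),((Taxon70,Taxon43),Taxon7)).
The other lineage descending from that same node — the sister group — is (Taxon23,Taxon27); its 2 tips in alphabetical order are the answer.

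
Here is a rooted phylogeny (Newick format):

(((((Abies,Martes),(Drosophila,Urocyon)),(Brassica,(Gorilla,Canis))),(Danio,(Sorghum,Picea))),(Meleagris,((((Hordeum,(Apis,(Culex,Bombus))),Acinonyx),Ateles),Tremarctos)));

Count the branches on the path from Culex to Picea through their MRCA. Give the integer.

The MRCA of Culex and Picea is the root of the tree.
From Culex up to that node: 8 branches. From Picea up to the same node: 4 branches. Total: 8 + 4 = 12.

12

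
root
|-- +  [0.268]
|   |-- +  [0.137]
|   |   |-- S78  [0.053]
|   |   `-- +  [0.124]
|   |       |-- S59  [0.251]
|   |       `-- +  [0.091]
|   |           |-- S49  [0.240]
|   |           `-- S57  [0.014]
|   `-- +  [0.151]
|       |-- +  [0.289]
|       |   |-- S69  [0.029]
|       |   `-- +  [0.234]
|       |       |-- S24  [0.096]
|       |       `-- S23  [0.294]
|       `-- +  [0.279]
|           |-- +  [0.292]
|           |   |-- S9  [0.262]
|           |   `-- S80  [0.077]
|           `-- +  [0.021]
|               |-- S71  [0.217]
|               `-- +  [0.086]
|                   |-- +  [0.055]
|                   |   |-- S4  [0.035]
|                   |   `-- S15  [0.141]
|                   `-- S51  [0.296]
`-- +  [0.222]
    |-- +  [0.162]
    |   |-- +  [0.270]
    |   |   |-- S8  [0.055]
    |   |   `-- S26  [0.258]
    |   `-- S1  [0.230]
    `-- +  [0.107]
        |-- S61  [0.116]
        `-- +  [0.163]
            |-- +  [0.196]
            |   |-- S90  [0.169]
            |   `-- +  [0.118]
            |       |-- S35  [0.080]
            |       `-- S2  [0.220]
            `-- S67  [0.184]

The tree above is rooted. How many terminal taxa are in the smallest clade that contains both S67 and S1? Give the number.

The MRCA of S67 and S1 is the node subtending (((S8,S26),S1),(S61,((S90,(S35,S2)),S67))).
That clade contains 8 terminal taxa: S1, S2, S26, S35, S61, S67, S8, S90.

8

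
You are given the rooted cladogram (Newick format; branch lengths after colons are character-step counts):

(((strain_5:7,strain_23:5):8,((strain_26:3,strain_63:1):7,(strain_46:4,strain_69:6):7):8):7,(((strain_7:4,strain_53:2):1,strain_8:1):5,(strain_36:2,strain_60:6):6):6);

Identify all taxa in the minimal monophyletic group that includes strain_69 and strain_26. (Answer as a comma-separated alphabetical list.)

strain_26, strain_46, strain_63, strain_69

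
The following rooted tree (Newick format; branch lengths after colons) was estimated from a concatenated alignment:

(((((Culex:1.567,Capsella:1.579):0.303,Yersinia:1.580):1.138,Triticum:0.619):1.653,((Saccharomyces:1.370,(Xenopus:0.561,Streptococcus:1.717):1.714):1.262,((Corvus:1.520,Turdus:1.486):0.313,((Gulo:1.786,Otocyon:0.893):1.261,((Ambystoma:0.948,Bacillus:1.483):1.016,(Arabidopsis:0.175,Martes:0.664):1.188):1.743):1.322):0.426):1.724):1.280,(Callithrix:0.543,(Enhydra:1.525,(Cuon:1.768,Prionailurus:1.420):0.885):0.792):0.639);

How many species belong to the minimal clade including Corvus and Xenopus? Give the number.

The MRCA of Corvus and Xenopus is the node subtending ((Saccharomyces,(Xenopus,Streptococcus)),((Corvus,Turdus),((Gulo,Otocyon),((Ambystoma,Bacillus),(Arabidopsis,Martes))))).
That clade contains 11 terminal taxa: Ambystoma, Arabidopsis, Bacillus, Corvus, Gulo, Martes, Otocyon, Saccharomyces, Streptococcus, Turdus, Xenopus.

11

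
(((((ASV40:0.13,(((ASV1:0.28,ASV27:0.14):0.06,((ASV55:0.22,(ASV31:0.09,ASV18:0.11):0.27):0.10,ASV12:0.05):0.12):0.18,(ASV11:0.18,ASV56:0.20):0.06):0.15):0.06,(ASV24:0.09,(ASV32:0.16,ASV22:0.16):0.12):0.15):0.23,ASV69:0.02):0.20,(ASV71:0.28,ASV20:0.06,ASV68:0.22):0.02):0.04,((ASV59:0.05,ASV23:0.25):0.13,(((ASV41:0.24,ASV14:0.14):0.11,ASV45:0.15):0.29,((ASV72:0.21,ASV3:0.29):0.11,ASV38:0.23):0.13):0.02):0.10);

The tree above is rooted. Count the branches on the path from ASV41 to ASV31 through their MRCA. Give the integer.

15

The MRCA of ASV41 and ASV31 is the root of the tree.
From ASV41 up to that node: 5 branches. From ASV31 up to the same node: 10 branches. Total: 5 + 10 = 15.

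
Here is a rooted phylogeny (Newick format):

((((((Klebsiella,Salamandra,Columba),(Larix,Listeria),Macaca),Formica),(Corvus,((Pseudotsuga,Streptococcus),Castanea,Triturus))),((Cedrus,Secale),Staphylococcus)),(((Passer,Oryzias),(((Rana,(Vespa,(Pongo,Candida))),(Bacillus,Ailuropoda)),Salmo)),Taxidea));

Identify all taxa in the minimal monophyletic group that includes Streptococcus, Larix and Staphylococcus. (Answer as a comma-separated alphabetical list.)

Tracing Streptococcus: it sits inside (Pseudotsuga,Streptococcus).
Tracing Larix: it sits inside (Larix,Listeria).
Tracing Staphylococcus: it sits inside ((Cedrus,Secale),Staphylococcus).
The smallest clade enclosing all 3 is (((((Klebsiella,Salamandra,Columba),(Larix,Listeria),Macaca),Formica),(Corvus,((Pseudotsuga,Streptococcus),Castanea,Triturus))),((Cedrus,Secale),Staphylococcus)); the answer is its 15 terminal taxa in alphabetical order.

Castanea, Cedrus, Columba, Corvus, Formica, Klebsiella, Larix, Listeria, Macaca, Pseudotsuga, Salamandra, Secale, Staphylococcus, Streptococcus, Triturus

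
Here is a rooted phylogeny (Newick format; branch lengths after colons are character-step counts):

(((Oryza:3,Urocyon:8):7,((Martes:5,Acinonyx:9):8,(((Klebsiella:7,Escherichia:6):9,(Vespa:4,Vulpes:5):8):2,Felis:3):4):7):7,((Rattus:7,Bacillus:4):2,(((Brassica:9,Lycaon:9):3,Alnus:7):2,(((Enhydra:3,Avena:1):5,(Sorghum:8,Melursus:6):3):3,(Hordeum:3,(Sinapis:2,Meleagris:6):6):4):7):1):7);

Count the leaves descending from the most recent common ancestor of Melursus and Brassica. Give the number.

10

The MRCA of Melursus and Brassica is the node subtending (((Brassica,Lycaon),Alnus),(((Enhydra,Avena),(Sorghum,Melursus)),(Hordeum,(Sinapis,Meleagris)))).
That clade contains 10 terminal taxa: Alnus, Avena, Brassica, Enhydra, Hordeum, Lycaon, Meleagris, Melursus, Sinapis, Sorghum.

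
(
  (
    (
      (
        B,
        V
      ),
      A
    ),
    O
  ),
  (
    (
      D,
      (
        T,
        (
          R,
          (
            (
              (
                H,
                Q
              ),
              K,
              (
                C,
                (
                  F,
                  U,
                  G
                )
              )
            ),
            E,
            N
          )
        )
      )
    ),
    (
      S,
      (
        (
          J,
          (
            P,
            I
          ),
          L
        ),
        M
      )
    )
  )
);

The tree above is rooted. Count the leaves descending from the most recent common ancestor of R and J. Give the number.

The MRCA of R and J is the node subtending ((D,(T,(R,(((H,Q),K,(C,(F,U,G))),E,N)))),(S,((J,(P,I),L),M))).
That clade contains 18 terminal taxa: C, D, E, F, G, H, I, J, K, L, M, N, P, Q, R, S, T, U.

18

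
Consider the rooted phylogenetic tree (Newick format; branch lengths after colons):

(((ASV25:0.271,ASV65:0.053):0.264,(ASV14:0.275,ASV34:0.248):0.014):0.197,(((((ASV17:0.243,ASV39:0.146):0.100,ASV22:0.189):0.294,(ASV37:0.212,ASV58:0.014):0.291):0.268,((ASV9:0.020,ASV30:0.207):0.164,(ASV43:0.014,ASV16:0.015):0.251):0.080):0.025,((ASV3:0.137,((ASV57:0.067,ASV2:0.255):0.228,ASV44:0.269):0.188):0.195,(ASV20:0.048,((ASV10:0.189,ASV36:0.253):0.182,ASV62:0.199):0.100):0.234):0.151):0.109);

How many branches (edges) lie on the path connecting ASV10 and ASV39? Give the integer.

10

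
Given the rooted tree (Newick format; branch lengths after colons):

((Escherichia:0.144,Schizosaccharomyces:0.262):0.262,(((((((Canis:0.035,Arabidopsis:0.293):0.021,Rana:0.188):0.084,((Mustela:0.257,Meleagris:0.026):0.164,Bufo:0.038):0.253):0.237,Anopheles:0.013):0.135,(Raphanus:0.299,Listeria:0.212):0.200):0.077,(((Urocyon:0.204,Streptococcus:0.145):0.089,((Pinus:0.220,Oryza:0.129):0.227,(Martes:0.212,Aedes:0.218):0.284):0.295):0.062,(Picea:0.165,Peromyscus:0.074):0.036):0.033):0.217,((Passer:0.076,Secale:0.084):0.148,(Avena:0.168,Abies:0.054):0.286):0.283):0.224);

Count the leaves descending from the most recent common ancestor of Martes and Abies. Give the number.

21

The MRCA of Martes and Abies is the node subtending (((((((Canis,Arabidopsis),Rana),((Mustela,Meleagris),Bufo)),Anopheles),(Raphanus,Listeria)),(((Urocyon,Streptococcus),((Pinus,Oryza),(Martes,Aedes))),(Picea,Peromyscus))),((Passer,Secale),(Avena,Abies))).
That clade contains 21 terminal taxa: Abies, Aedes, Anopheles, Arabidopsis, Avena, Bufo, Canis, Listeria, Martes, Meleagris, Mustela, Oryza, Passer, Peromyscus, Picea, Pinus, Rana, Raphanus, Secale, Streptococcus, Urocyon.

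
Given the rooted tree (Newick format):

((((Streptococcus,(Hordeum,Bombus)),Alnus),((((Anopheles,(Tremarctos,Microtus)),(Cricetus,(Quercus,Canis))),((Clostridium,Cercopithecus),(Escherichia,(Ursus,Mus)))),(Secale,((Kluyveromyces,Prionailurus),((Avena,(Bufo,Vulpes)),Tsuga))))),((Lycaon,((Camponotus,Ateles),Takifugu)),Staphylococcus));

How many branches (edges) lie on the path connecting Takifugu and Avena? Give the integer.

11

The MRCA of Takifugu and Avena is the root of the tree.
From Takifugu up to that node: 4 branches. From Avena up to the same node: 7 branches. Total: 4 + 7 = 11.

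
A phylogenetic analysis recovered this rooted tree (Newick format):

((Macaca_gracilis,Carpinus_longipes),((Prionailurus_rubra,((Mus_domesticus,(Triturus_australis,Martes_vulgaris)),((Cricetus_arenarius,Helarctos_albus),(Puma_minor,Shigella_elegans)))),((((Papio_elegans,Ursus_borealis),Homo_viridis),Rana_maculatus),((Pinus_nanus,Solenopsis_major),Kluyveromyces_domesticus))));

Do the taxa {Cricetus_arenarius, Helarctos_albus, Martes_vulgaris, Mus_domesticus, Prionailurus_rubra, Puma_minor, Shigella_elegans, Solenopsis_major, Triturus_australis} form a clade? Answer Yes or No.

No

The MRCA of the listed taxa subtends ((Prionailurus_rubra,((Mus_domesticus,(Triturus_australis,Martes_vulgaris)),((Cricetus_arenarius,Helarctos_albus),(Puma_minor,Shigella_elegans)))),((((Papio_elegans,Ursus_borealis),Homo_viridis),Rana_maculatus),((Pinus_nanus,Solenopsis_major),Kluyveromyces_domesticus))).
That clade also contains Homo_viridis, Kluyveromyces_domesticus, Papio_elegans, Pinus_nanus, Rana_maculatus, Ursus_borealis, which are not in the proposed group, so the group is not monophyletic.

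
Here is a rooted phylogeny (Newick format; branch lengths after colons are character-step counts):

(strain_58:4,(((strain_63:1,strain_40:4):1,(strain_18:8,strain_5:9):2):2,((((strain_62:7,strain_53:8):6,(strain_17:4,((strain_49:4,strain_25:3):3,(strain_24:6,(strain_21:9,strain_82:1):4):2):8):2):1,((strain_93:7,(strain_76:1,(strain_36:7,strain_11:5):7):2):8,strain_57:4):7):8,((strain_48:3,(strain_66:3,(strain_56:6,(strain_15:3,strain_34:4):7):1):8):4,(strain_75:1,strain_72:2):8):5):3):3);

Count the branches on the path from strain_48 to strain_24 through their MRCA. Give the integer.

The MRCA of strain_48 and strain_24 is the node subtending ((((strain_62,strain_53),(strain_17,((strain_49,strain_25),(strain_24,(strain_21,strain_82))))),((strain_93,(strain_76,(strain_36,strain_11))),strain_57)),((strain_48,(strain_66,(strain_56,(strain_15,strain_34)))),(strain_75,strain_72))).
From strain_48 up to that node: 3 branches. From strain_24 up to the same node: 6 branches. Total: 3 + 6 = 9.

9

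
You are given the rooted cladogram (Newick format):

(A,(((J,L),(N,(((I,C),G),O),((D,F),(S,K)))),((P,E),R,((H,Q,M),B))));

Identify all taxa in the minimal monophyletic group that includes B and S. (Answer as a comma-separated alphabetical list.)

Tracing B: it sits inside ((H,Q,M),B).
Tracing S: it sits inside (S,K).
The smallest clade enclosing both is (((J,L),(N,(((I,C),G),O),((D,F),(S,K)))),((P,E),R,((H,Q,M),B))); the answer is its 18 terminal taxa in alphabetical order.

B, C, D, E, F, G, H, I, J, K, L, M, N, O, P, Q, R, S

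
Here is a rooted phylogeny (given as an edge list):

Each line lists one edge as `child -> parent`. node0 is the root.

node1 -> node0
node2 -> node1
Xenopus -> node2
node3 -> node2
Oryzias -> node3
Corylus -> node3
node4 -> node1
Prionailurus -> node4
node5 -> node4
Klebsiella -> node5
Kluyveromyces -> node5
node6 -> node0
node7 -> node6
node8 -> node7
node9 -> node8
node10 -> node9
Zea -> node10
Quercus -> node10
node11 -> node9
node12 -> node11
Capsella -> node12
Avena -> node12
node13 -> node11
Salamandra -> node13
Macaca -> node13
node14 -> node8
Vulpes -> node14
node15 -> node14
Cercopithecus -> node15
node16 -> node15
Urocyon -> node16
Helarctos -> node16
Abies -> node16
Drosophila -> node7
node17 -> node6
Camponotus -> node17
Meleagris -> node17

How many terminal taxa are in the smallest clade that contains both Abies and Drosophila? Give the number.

12

The MRCA of Abies and Drosophila is the node subtending ((((Zea,Quercus),((Capsella,Avena),(Salamandra,Macaca))),(Vulpes,(Cercopithecus,(Urocyon,Helarctos,Abies)))),Drosophila).
That clade contains 12 terminal taxa: Abies, Avena, Capsella, Cercopithecus, Drosophila, Helarctos, Macaca, Quercus, Salamandra, Urocyon, Vulpes, Zea.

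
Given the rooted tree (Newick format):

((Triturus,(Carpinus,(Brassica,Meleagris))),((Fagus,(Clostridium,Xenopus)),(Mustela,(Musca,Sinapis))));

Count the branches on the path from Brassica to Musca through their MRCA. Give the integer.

The MRCA of Brassica and Musca is the root of the tree.
From Brassica up to that node: 4 branches. From Musca up to the same node: 4 branches. Total: 4 + 4 = 8.

8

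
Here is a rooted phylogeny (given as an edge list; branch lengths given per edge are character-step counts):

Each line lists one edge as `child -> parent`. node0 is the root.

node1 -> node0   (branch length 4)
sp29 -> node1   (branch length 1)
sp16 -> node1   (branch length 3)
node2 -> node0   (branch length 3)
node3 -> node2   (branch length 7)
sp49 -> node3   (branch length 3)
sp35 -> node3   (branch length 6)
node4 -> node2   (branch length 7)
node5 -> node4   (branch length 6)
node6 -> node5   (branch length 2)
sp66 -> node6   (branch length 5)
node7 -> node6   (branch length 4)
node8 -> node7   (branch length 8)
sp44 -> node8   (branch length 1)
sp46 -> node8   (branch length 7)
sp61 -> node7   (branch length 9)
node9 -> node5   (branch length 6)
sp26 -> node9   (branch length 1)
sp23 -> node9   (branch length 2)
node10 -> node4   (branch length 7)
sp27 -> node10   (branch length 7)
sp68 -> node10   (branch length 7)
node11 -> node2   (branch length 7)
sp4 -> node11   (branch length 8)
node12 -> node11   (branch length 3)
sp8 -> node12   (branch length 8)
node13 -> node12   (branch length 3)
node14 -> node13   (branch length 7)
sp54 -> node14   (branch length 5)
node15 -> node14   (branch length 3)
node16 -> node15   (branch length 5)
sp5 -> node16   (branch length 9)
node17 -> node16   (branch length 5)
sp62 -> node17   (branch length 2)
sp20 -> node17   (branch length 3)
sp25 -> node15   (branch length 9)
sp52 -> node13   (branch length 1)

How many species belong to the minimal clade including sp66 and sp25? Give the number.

The MRCA of sp66 and sp25 is the node subtending ((sp49,sp35),(((sp66,((sp44,sp46),sp61)),(sp26,sp23)),(sp27,sp68)),(sp4,(sp8,((sp54,((sp5,(sp62,sp20)),sp25)),sp52)))).
That clade contains 18 terminal taxa: sp20, sp23, sp25, sp26, sp27, sp35, sp4, sp44, sp46, sp49, sp5, sp52, sp54, sp61, sp62, sp66, sp68, sp8.

18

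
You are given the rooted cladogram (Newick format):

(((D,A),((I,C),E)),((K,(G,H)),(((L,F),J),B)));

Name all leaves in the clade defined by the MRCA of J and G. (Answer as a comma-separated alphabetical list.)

B, F, G, H, J, K, L

Tracing J: it sits inside ((L,F),J).
Tracing G: it sits inside (G,H).
The smallest clade enclosing both is ((K,(G,H)),(((L,F),J),B)); the answer is its 7 terminal taxa in alphabetical order.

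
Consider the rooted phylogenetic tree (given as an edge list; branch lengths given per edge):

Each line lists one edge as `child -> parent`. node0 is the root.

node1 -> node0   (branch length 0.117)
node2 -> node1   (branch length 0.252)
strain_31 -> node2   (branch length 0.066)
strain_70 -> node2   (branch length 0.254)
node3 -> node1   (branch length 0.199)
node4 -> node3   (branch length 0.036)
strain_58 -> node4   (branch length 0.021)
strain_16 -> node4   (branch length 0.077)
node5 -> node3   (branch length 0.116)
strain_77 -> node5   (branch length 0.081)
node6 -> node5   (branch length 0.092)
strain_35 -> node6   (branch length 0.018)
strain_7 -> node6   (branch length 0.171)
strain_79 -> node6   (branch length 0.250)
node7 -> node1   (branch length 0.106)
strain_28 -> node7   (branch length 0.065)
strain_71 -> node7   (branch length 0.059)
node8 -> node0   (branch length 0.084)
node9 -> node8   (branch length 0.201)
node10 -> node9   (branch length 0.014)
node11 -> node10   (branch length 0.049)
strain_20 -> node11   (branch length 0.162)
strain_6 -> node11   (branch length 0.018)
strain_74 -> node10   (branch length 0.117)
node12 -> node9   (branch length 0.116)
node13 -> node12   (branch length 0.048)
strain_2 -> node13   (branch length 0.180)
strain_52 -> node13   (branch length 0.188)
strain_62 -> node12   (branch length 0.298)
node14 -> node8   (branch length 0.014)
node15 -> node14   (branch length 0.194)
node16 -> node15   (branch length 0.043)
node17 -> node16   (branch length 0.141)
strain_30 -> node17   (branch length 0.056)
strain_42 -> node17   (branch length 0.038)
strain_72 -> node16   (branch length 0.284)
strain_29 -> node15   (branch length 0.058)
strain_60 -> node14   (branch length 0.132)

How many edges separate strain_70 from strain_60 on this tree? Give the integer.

The MRCA of strain_70 and strain_60 is the root of the tree.
From strain_70 up to that node: 3 branches. From strain_60 up to the same node: 3 branches. Total: 3 + 3 = 6.

6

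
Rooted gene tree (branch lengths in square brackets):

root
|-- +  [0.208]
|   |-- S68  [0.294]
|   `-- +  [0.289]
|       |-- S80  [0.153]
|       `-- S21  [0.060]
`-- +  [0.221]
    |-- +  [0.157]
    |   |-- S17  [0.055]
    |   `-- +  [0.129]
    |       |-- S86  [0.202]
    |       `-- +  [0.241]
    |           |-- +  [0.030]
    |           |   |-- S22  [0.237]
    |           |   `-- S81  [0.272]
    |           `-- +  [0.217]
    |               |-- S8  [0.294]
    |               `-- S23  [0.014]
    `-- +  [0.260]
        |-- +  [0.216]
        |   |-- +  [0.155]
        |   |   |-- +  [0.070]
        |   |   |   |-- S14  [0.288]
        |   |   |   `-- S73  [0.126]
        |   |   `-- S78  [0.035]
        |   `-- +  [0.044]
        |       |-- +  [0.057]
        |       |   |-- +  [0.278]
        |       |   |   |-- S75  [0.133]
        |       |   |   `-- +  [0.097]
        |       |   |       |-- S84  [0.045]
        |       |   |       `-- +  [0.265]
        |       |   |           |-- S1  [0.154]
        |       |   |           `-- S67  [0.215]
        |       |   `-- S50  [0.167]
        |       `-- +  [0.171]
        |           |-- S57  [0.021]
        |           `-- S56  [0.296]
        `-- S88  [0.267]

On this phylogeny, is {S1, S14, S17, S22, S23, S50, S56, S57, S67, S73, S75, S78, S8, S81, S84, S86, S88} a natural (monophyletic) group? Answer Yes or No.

Yes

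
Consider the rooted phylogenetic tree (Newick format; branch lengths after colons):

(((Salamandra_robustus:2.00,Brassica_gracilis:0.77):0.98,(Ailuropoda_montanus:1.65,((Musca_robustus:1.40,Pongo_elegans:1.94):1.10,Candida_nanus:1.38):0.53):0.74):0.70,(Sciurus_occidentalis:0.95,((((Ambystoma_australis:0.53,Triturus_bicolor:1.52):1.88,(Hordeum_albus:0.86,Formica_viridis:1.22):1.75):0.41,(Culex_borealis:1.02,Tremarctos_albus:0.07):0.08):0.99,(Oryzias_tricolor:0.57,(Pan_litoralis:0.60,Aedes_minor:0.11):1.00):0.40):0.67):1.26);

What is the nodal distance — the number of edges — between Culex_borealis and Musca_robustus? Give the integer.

10

The MRCA of Culex_borealis and Musca_robustus is the root of the tree.
From Culex_borealis up to that node: 5 branches. From Musca_robustus up to the same node: 5 branches. Total: 5 + 5 = 10.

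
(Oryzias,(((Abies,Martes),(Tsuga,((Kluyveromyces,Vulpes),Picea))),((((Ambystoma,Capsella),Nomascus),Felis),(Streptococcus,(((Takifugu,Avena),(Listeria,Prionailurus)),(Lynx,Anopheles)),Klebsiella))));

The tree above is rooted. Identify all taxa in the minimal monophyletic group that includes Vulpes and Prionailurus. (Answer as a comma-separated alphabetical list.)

Abies, Ambystoma, Anopheles, Avena, Capsella, Felis, Klebsiella, Kluyveromyces, Listeria, Lynx, Martes, Nomascus, Picea, Prionailurus, Streptococcus, Takifugu, Tsuga, Vulpes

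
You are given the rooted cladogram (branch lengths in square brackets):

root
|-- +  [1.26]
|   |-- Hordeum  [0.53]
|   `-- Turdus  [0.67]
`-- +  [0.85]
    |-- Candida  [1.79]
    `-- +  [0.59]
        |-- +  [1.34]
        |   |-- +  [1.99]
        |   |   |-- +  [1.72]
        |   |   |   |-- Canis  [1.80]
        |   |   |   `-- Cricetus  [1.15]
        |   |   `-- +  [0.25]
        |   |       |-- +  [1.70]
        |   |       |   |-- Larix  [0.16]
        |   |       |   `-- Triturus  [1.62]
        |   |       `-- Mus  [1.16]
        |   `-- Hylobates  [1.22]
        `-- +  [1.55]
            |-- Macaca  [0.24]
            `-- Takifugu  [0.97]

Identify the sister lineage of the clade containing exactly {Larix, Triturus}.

The clade containing exactly {Larix, Triturus} attaches to the tree at the node subtending ((Larix,Triturus),Mus).
The other lineage descending from that same node — the sister group — is the single tip Mus.

Mus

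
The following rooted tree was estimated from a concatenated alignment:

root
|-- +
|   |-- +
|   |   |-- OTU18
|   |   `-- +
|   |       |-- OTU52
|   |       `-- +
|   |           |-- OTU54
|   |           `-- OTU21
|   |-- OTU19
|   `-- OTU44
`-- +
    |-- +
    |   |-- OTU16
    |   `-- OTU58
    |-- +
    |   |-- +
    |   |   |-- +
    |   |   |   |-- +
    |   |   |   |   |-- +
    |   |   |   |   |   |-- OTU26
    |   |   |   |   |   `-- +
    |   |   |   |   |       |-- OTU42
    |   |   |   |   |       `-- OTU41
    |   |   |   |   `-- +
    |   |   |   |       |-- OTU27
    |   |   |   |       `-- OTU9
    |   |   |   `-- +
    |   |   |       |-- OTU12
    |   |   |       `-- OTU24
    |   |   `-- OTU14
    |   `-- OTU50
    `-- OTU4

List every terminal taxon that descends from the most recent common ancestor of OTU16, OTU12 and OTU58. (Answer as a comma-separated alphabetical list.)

OTU12, OTU14, OTU16, OTU24, OTU26, OTU27, OTU4, OTU41, OTU42, OTU50, OTU58, OTU9

Tracing OTU16: it sits inside (OTU16,OTU58).
Tracing OTU12: it sits inside (OTU12,OTU24).
Tracing OTU58: it sits inside (OTU16,OTU58).
The smallest clade enclosing all 3 is ((OTU16,OTU58),(((((OTU26,(OTU42,OTU41)),(OTU27,OTU9)),(OTU12,OTU24)),OTU14),OTU50),OTU4); the answer is its 12 terminal taxa in alphabetical order.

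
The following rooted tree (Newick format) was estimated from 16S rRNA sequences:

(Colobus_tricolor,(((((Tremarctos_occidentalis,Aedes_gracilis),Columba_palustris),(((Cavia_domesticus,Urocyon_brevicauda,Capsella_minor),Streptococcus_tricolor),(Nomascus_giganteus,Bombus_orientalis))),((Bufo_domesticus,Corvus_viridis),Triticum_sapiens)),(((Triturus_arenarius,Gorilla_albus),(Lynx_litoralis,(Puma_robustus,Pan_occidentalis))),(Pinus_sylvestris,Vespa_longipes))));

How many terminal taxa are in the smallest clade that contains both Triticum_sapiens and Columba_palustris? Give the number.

12

The MRCA of Triticum_sapiens and Columba_palustris is the node subtending ((((Tremarctos_occidentalis,Aedes_gracilis),Columba_palustris),(((Cavia_domesticus,Urocyon_brevicauda,Capsella_minor),Streptococcus_tricolor),(Nomascus_giganteus,Bombus_orientalis))),((Bufo_domesticus,Corvus_viridis),Triticum_sapiens)).
That clade contains 12 terminal taxa: Aedes_gracilis, Bombus_orientalis, Bufo_domesticus, Capsella_minor, Cavia_domesticus, Columba_palustris, Corvus_viridis, Nomascus_giganteus, Streptococcus_tricolor, Tremarctos_occidentalis, Triticum_sapiens, Urocyon_brevicauda.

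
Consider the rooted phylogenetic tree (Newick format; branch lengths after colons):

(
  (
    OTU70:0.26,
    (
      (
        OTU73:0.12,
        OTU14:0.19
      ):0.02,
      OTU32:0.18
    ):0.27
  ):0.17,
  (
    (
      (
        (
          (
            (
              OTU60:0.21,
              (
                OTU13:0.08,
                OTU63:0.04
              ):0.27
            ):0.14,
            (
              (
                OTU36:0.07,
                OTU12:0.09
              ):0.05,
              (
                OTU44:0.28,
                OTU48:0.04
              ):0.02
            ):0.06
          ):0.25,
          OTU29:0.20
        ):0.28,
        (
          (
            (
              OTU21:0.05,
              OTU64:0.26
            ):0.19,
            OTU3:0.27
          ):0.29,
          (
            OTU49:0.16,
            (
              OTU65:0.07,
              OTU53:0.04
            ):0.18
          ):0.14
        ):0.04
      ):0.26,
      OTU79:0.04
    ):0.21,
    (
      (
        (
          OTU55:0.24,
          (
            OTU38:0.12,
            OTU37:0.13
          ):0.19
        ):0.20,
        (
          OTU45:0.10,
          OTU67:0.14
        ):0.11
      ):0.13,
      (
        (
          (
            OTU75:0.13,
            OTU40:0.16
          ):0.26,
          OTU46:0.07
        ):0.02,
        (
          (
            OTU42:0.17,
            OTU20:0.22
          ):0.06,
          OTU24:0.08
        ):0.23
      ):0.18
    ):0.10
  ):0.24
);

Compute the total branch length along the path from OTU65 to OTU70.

1.57

The path runs OTU65 → … → MRCA → … → OTU70; the MRCA is the root of the tree.
Branch lengths along that path: 0.07 + 0.18 + 0.14 + 0.04 + 0.26 + 0.21 + 0.24 + 0.17 + 0.26 = 1.57.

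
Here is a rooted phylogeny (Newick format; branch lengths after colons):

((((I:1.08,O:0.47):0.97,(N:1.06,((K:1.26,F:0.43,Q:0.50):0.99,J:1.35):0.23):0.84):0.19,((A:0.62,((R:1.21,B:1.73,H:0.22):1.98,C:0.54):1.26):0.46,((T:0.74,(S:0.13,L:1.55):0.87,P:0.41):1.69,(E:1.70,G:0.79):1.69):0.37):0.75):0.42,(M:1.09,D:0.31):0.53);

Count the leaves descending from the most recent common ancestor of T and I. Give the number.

The MRCA of T and I is the node subtending (((I,O),(N,((K,F,Q),J))),((A,((R,B,H),C)),((T,(S,L),P),(E,G)))).
That clade contains 18 terminal taxa: A, B, C, E, F, G, H, I, J, K, L, N, O, P, Q, R, S, T.

18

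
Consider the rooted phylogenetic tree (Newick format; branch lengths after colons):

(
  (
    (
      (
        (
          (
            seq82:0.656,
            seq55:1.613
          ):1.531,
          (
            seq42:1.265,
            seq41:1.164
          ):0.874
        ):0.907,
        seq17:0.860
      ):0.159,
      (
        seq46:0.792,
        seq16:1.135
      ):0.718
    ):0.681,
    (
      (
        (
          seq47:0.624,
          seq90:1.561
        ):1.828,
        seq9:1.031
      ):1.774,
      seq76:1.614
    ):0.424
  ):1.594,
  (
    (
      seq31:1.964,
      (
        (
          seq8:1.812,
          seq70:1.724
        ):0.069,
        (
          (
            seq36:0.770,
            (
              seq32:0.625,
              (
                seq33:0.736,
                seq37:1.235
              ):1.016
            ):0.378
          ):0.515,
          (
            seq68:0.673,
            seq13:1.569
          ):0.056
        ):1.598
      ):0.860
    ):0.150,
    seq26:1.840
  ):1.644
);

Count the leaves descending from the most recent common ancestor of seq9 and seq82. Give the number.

11

The MRCA of seq9 and seq82 is the node subtending (((((seq82,seq55),(seq42,seq41)),seq17),(seq46,seq16)),(((seq47,seq90),seq9),seq76)).
That clade contains 11 terminal taxa: seq16, seq17, seq41, seq42, seq46, seq47, seq55, seq76, seq82, seq9, seq90.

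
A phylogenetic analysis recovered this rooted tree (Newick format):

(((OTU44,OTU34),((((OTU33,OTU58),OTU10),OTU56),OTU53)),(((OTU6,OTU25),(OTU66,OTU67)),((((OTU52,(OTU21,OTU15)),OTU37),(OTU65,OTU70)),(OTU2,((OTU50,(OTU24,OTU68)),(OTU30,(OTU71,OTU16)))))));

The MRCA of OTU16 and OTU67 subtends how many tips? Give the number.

The MRCA of OTU16 and OTU67 is the node subtending (((OTU6,OTU25),(OTU66,OTU67)),((((OTU52,(OTU21,OTU15)),OTU37),(OTU65,OTU70)),(OTU2,((OTU50,(OTU24,OTU68)),(OTU30,(OTU71,OTU16)))))).
That clade contains 17 terminal taxa: OTU15, OTU16, OTU2, OTU21, OTU24, OTU25, OTU30, OTU37, OTU50, OTU52, OTU6, OTU65, OTU66, OTU67, OTU68, OTU70, OTU71.

17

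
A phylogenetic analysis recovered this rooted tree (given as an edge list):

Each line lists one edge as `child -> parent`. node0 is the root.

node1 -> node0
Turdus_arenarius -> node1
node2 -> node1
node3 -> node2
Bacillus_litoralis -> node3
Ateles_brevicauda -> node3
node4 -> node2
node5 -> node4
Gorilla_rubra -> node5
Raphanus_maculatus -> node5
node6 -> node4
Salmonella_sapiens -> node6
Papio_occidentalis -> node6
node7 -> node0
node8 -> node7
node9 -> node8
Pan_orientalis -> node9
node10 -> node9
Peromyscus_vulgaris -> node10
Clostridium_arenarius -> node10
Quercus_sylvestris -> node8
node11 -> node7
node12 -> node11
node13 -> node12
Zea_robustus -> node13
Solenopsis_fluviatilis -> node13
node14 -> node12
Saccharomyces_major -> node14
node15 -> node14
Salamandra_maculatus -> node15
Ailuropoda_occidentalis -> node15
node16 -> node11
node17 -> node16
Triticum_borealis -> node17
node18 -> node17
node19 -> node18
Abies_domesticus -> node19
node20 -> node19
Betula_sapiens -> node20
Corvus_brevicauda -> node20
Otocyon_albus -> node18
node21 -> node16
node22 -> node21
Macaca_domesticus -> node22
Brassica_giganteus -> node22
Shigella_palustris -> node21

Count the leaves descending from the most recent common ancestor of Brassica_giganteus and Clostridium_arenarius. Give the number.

17

The MRCA of Brassica_giganteus and Clostridium_arenarius is the node subtending (((Pan_orientalis,(Peromyscus_vulgaris,Clostridium_arenarius)),Quercus_sylvestris),(((Zea_robustus,Solenopsis_fluviatilis),(Saccharomyces_major,(Salamandra_maculatus,Ailuropoda_occidentalis))),((Triticum_borealis,((Abies_domesticus,(Betula_sapiens,Corvus_brevicauda)),Otocyon_albus)),((Macaca_domesticus,Brassica_giganteus),Shigella_palustris)))).
That clade contains 17 terminal taxa: Abies_domesticus, Ailuropoda_occidentalis, Betula_sapiens, Brassica_giganteus, Clostridium_arenarius, Corvus_brevicauda, Macaca_domesticus, Otocyon_albus, Pan_orientalis, Peromyscus_vulgaris, Quercus_sylvestris, Saccharomyces_major, Salamandra_maculatus, Shigella_palustris, Solenopsis_fluviatilis, Triticum_borealis, Zea_robustus.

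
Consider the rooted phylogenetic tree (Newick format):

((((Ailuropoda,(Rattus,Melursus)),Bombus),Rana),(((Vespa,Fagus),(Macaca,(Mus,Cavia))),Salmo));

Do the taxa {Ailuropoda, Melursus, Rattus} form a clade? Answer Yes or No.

Yes

The most recent common ancestor of these taxa subtends (Ailuropoda,(Rattus,Melursus)).
That clade has exactly 3 tips — every listed taxon and nothing else — so the group is monophyletic.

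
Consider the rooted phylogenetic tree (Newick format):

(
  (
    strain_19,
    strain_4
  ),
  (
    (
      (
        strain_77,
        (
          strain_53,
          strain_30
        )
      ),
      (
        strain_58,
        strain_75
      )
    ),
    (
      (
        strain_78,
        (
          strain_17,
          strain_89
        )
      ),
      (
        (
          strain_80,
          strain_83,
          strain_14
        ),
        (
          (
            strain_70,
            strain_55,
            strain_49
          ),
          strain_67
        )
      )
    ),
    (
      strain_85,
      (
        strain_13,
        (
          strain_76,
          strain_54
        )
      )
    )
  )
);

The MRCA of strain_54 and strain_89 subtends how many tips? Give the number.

19

The MRCA of strain_54 and strain_89 is the node subtending (((strain_77,(strain_53,strain_30)),(strain_58,strain_75)),((strain_78,(strain_17,strain_89)),((strain_80,strain_83,strain_14),((strain_70,strain_55,strain_49),strain_67))),(strain_85,(strain_13,(strain_76,strain_54)))).
That clade contains 19 terminal taxa: strain_13, strain_14, strain_17, strain_30, strain_49, strain_53, strain_54, strain_55, strain_58, strain_67, strain_70, strain_75, strain_76, strain_77, strain_78, strain_80, strain_83, strain_85, strain_89.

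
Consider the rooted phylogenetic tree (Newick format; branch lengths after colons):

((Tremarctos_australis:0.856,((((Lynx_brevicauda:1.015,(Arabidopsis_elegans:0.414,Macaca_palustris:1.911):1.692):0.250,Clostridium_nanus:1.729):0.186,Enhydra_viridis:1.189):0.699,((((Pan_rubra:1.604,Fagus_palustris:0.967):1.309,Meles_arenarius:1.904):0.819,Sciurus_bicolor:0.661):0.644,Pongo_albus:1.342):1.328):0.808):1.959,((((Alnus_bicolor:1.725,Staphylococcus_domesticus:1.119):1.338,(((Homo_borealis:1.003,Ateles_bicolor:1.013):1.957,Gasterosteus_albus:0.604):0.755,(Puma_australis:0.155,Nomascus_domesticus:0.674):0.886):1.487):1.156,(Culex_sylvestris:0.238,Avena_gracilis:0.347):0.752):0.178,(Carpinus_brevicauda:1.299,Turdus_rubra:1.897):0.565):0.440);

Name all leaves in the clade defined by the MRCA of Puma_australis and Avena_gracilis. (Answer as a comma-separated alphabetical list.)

Tracing Puma_australis: it sits inside (Puma_australis,Nomascus_domesticus).
Tracing Avena_gracilis: it sits inside (Culex_sylvestris,Avena_gracilis).
The smallest clade enclosing both is (((Alnus_bicolor,Staphylococcus_domesticus),(((Homo_borealis,Ateles_bicolor),Gasterosteus_albus),(Puma_australis,Nomascus_domesticus))),(Culex_sylvestris,Avena_gracilis)); the answer is its 9 terminal taxa in alphabetical order.

Alnus_bicolor, Ateles_bicolor, Avena_gracilis, Culex_sylvestris, Gasterosteus_albus, Homo_borealis, Nomascus_domesticus, Puma_australis, Staphylococcus_domesticus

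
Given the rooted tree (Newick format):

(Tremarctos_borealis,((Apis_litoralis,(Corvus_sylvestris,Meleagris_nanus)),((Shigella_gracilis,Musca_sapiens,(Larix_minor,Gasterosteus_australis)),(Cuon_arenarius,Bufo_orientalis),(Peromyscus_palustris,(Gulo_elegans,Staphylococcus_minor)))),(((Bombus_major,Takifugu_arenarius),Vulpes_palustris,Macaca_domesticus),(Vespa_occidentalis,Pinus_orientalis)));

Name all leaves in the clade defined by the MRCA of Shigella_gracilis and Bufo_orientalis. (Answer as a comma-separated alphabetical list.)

Tracing Shigella_gracilis: it sits inside (Shigella_gracilis,Musca_sapiens,(Larix_minor,Gasterosteus_australis)).
Tracing Bufo_orientalis: it sits inside (Cuon_arenarius,Bufo_orientalis).
The smallest clade enclosing both is ((Shigella_gracilis,Musca_sapiens,(Larix_minor,Gasterosteus_australis)),(Cuon_arenarius,Bufo_orientalis),(Peromyscus_palustris,(Gulo_elegans,Staphylococcus_minor))); the answer is its 9 terminal taxa in alphabetical order.

Bufo_orientalis, Cuon_arenarius, Gasterosteus_australis, Gulo_elegans, Larix_minor, Musca_sapiens, Peromyscus_palustris, Shigella_gracilis, Staphylococcus_minor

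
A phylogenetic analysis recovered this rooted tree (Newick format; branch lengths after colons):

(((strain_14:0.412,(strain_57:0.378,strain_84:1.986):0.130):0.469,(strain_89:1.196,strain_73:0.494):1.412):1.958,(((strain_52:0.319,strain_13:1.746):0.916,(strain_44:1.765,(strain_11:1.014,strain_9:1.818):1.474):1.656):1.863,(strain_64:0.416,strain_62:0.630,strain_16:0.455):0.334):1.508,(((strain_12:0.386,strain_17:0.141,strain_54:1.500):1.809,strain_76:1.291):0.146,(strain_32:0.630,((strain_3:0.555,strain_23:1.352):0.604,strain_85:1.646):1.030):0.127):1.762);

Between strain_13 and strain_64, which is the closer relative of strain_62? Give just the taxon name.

strain_64

The MRCA of strain_62 and strain_64 subtends (strain_64,strain_62,strain_16) (3 taxa).
The MRCA of strain_62 and strain_13 subtends (((strain_52,strain_13),(strain_44,(strain_11,strain_9))),(strain_64,strain_62,strain_16)) (8 taxa).
The first is nested inside the second, so strain_62 shares a more recent common ancestor with strain_64.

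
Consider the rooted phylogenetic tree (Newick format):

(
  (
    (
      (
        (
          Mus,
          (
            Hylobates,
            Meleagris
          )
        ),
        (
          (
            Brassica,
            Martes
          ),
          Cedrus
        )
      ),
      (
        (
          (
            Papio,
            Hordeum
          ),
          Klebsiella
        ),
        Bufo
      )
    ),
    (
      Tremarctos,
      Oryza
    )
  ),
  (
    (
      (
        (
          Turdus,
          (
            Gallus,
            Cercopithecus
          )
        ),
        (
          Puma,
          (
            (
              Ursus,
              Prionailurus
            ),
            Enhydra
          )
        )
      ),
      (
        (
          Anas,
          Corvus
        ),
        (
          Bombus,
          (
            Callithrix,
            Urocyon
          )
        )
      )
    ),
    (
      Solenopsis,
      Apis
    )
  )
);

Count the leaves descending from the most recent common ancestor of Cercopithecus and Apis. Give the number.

The MRCA of Cercopithecus and Apis is the node subtending ((((Turdus,(Gallus,Cercopithecus)),(Puma,((Ursus,Prionailurus),Enhydra))),((Anas,Corvus),(Bombus,(Callithrix,Urocyon)))),(Solenopsis,Apis)).
That clade contains 14 terminal taxa: Anas, Apis, Bombus, Callithrix, Cercopithecus, Corvus, Enhydra, Gallus, Prionailurus, Puma, Solenopsis, Turdus, Urocyon, Ursus.

14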